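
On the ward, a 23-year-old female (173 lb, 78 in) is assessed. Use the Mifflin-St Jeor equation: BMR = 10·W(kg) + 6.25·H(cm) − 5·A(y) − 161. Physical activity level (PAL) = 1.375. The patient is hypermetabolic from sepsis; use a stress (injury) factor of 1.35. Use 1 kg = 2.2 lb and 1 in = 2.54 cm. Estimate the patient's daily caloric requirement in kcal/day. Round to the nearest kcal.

Convert to metric: weight = 173 ÷ 2.2 = 78.6364 kg; height = 78 × 2.54 = 198.12 cm.
Mifflin-St Jeor (female): BMR = 10(78.6364) + 6.25(198.12) − 5(23) − 161 = 786.3636 + 1238.25 − 115 − 161 = 1748.6136 kcal/day.
TEE = BMR × activity factor = 1748.6136 × 1.375 = 2404.3438 kcal/day.
Apply stress factor: 2404.3438 × 1.35 = 3245.8641 kcal/day.

3246 kcal/day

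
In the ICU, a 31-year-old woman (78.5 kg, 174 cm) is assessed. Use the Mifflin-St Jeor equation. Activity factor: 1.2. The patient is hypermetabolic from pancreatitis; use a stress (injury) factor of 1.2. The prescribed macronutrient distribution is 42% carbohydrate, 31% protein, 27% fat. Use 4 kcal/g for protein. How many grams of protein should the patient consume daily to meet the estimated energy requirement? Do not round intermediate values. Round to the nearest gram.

174 g/day

Mifflin-St Jeor (female): BMR = 10(78.5) + 6.25(174) − 5(31) − 161 = 785 + 1087.5 − 155 − 161 = 1556.5 kcal/day.
TEE = 1556.5 × 1.2 = 1867.8 kcal/day.
With stress factor 1.2: 1867.8 × 1.2 = 2241.36 kcal/day.
Protein energy = 31% × 2241.36 = 694.8216 kcal.
Protein = 694.8216 ÷ 4 kcal/g = 173.7054 g.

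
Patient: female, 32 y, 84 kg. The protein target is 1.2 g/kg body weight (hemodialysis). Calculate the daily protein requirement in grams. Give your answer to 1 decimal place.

100.8 g/day

Protein = 1.2 g/kg × 84 kg = 100.8 g/day.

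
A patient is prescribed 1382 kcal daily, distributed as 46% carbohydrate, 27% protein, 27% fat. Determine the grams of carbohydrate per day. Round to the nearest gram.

Carbohydrate energy = 46% × 1382 = 635.72 kcal.
At 4 kcal/g: 635.72 ÷ 4 = 158.93 g.

159 g/day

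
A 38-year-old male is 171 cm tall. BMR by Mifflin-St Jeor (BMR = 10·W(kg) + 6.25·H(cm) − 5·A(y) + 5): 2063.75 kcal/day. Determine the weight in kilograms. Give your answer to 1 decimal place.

118.0 kg

2063.75 = 10·W + 6.25(171) − 5(38) + 5
10·W = 2063.75 − 883.75 = 1180, so W = 118 kg.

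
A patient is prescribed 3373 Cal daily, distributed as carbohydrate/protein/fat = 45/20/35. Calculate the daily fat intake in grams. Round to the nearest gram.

131 g/day

Fat energy = 35% × 3373 = 1180.55 kcal.
At 9 kcal/g: 1180.55 ÷ 9 = 131.1722 g.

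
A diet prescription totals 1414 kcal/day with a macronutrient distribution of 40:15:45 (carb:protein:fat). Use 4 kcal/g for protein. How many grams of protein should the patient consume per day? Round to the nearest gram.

53 g/day

Protein energy = 15% × 1414 = 212.1 kcal.
At 4 kcal/g: 212.1 ÷ 4 = 53.025 g.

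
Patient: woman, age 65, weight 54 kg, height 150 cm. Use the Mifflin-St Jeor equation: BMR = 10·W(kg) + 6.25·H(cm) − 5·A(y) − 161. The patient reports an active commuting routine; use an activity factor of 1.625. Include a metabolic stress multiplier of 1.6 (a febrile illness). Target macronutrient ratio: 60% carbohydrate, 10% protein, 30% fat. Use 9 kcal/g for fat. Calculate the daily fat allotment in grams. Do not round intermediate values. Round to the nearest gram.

86 g/day

Mifflin-St Jeor (female): BMR = 10(54) + 6.25(150) − 5(65) − 161 = 540 + 937.5 − 325 − 161 = 991.5 kcal/day.
TEE = 991.5 × 1.625 = 1611.1875 kcal/day.
With stress factor 1.6: 1611.1875 × 1.6 = 2577.9 kcal/day.
Fat energy = 30% × 2577.9 = 773.37 kcal.
Fat = 773.37 ÷ 9 kcal/g = 85.93 g.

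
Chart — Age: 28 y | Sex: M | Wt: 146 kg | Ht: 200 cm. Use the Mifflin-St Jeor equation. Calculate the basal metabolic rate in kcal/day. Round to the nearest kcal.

2575 kcal/day

Mifflin-St Jeor (male): BMR = 10(146) + 6.25(200) − 5(28) + 5 = 1460 + 1250 − 140 + 5 = 2575 kcal/day.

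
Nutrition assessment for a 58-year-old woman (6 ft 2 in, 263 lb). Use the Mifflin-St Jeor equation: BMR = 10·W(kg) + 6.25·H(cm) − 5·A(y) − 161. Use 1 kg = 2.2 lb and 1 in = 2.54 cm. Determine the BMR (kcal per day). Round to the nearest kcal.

1919 kcal per day

Convert to metric: weight = 263 ÷ 2.2 = 119.5455 kg; height = (6×12 + 2) × 2.54 = 74 × 2.54 = 187.96 cm.
Mifflin-St Jeor (female): BMR = 10(119.5455) + 6.25(187.96) − 5(58) − 161 = 1195.4545 + 1174.75 − 290 − 161 = 1919.2045 kcal/day.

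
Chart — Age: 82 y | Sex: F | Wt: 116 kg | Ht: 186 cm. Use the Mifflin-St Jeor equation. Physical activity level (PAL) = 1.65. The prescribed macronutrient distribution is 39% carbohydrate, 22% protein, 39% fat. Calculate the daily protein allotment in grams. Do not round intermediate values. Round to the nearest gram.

159 g/day

Mifflin-St Jeor (female): BMR = 10(116) + 6.25(186) − 5(82) − 161 = 1160 + 1162.5 − 410 − 161 = 1751.5 kcal/day.
TEE = 1751.5 × 1.65 = 2889.975 kcal/day.
Protein energy = 22% × 2889.975 = 635.7945 kcal.
Protein = 635.7945 ÷ 4 kcal/g = 158.9486 g.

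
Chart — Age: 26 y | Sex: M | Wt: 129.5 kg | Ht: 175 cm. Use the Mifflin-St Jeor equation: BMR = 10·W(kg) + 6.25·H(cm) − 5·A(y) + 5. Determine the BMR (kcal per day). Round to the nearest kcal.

Mifflin-St Jeor (male): BMR = 10(129.5) + 6.25(175) − 5(26) + 5 = 1295 + 1093.75 − 130 + 5 = 2263.75 kcal/day.

2264 kcal per day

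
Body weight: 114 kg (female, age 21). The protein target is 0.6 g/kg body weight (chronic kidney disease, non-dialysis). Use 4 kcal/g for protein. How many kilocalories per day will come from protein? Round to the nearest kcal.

274 kcal/day

Protein = 0.6 g/kg × 114 kg = 68.4 g/day.
Protein energy = 68.4 g × 4 kcal/g = 273.6 kcal/day.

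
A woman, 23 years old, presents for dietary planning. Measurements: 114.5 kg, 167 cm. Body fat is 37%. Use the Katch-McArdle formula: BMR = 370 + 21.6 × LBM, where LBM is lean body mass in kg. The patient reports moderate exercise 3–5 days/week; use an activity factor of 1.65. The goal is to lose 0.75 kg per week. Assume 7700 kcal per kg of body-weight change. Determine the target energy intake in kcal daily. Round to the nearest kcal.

LBM = 114.5 × (1 − 0.37) = 72.135 kg. Katch-McArdle: BMR = 370 + 21.6 × 72.135 = 1928.116 kcal/day.
TEE = 1928.116 × 1.65 = 3181.3914 kcal/day.
Required daily deficit = 0.75 × 7700 ÷ 7 = 825 kcal/day.
Target intake = 3181.3914 − 825 = 2356.3914 kcal/day.

2356 kcal daily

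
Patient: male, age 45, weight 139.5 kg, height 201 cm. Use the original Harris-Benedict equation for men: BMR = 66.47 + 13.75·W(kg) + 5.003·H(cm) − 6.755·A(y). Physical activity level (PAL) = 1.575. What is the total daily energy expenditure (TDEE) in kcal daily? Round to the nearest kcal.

4231 kcal daily

Harris-Benedict: BMR = 66.47 + 13.75(139.5) + 5.003(201) − 6.755(45) = 2686.223 kcal/day.
TEE = BMR × activity factor = 2686.223 × 1.575 = 4230.8012 kcal/day.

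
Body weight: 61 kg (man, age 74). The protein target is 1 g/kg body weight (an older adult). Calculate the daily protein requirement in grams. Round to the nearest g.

61 g/day

Protein = 1 g/kg × 61 kg = 61 g/day.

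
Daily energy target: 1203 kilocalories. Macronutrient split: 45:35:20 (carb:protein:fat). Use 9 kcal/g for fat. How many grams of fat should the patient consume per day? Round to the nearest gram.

27 g/day

Fat energy = 20% × 1203 = 240.6 kcal.
At 9 kcal/g: 240.6 ÷ 9 = 26.7333 g.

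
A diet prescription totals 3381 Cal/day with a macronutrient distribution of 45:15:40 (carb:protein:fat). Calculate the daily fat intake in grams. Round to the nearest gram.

150 g/day

Fat energy = 40% × 3381 = 1352.4 kcal.
At 9 kcal/g: 1352.4 ÷ 9 = 150.2667 g.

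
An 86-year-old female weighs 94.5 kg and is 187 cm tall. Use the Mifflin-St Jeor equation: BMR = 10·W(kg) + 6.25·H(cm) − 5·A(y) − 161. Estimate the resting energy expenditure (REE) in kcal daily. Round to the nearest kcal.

1523 kcal daily

Mifflin-St Jeor (female): BMR = 10(94.5) + 6.25(187) − 5(86) − 161 = 945 + 1168.75 − 430 − 161 = 1522.75 kcal/day.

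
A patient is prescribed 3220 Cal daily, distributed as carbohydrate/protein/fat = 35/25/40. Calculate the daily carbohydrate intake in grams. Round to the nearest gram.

282 g/day

Carbohydrate energy = 35% × 3220 = 1127 kcal.
At 4 kcal/g: 1127 ÷ 4 = 281.75 g.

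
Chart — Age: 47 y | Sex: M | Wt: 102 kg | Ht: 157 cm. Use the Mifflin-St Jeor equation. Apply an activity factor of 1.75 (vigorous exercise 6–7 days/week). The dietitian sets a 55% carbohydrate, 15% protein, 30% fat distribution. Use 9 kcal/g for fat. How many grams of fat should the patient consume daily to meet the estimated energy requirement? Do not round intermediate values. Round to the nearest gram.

103 g/day

Mifflin-St Jeor (male): BMR = 10(102) + 6.25(157) − 5(47) + 5 = 1020 + 981.25 − 235 + 5 = 1771.25 kcal/day.
TEE = 1771.25 × 1.75 = 3099.6875 kcal/day.
Fat energy = 30% × 3099.6875 = 929.9063 kcal.
Fat = 929.9063 ÷ 9 kcal/g = 103.3229 g.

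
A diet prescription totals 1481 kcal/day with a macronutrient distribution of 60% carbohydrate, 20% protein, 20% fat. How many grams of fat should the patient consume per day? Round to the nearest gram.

Fat energy = 20% × 1481 = 296.2 kcal.
At 9 kcal/g: 296.2 ÷ 9 = 32.9111 g.

33 g/day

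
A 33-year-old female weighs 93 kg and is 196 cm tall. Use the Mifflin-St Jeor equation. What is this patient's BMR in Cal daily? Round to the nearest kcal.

Mifflin-St Jeor (female): BMR = 10(93) + 6.25(196) − 5(33) − 161 = 930 + 1225 − 165 − 161 = 1829 kcal/day.

1829 Cal daily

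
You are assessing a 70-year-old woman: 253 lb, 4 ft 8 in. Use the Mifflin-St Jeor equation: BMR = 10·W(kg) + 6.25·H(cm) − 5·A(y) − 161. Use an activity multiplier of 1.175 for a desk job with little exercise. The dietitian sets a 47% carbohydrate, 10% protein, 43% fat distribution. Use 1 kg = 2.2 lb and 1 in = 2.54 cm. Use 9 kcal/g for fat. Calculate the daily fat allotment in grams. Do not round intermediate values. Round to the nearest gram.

86 g/day

Convert to metric: weight = 253 ÷ 2.2 = 115 kg; height = (4×12 + 8) × 2.54 = 56 × 2.54 = 142.24 cm.
Mifflin-St Jeor (female): BMR = 10(115) + 6.25(142.24) − 5(70) − 161 = 1150 + 889 − 350 − 161 = 1528 kcal/day.
TEE = 1528 × 1.175 = 1795.4 kcal/day.
Fat energy = 43% × 1795.4 = 772.022 kcal.
Fat = 772.022 ÷ 9 kcal/g = 85.7802 g.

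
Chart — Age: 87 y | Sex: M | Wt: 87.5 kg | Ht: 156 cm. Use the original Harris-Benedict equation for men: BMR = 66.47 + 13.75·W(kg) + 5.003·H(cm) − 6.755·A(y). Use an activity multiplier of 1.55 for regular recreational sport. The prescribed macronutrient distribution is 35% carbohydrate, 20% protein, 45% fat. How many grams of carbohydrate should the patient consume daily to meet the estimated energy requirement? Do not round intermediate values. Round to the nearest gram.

Harris-Benedict: BMR = 66.47 + 13.75(87.5) + 5.003(156) − 6.755(87) = 1462.378 kcal/day.
TEE = 1462.378 × 1.55 = 2266.6859 kcal/day.
Carbohydrate energy = 35% × 2266.6859 = 793.3401 kcal.
Carbohydrate = 793.3401 ÷ 4 kcal/g = 198.335 g.

198 g/day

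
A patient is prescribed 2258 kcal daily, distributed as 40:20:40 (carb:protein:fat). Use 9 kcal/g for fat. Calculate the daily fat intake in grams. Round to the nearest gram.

Fat energy = 40% × 2258 = 903.2 kcal.
At 9 kcal/g: 903.2 ÷ 9 = 100.3556 g.

100 g/day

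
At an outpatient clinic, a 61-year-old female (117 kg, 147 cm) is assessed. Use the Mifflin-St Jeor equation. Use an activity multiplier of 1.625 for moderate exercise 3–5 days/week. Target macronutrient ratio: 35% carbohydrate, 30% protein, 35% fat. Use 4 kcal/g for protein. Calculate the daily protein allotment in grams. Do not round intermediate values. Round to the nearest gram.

Mifflin-St Jeor (female): BMR = 10(117) + 6.25(147) − 5(61) − 161 = 1170 + 918.75 − 305 − 161 = 1622.75 kcal/day.
TEE = 1622.75 × 1.625 = 2636.9688 kcal/day.
Protein energy = 30% × 2636.9688 = 791.0906 kcal.
Protein = 791.0906 ÷ 4 kcal/g = 197.7727 g.

198 g/day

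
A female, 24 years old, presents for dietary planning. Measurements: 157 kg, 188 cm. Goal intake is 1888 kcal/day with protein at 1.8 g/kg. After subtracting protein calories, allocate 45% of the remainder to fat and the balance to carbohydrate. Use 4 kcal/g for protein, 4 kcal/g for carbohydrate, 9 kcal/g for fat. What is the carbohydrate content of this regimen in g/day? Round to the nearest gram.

Protein = 1.8 × 157 = 282.6 g → 282.6 × 4 = 1130.4 kcal.
Non-protein calories = 1888 − 1130.4 = 757.6 kcal.
Fat: 45% × 757.6 = 340.92 kcal; carbohydrate: 416.68 kcal.
Carbohydrate: 416.68 kcal ÷ 4 kcal/g = 104.17 g.

104 g/day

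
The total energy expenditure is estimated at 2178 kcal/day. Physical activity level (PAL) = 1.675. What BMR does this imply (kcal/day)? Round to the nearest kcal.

BMR = TEE ÷ activity factor = 2178 ÷ 1.675 = 1300.2985 kcal/day.

1300 kcal/day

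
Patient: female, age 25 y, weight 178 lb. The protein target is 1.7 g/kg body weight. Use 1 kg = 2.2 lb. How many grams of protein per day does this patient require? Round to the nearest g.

138 g/day

Weight in kg = 178 ÷ 2.2 = 80.9091 kg.
Protein = 1.7 g/kg × 80.9091 kg = 137.5455 g/day.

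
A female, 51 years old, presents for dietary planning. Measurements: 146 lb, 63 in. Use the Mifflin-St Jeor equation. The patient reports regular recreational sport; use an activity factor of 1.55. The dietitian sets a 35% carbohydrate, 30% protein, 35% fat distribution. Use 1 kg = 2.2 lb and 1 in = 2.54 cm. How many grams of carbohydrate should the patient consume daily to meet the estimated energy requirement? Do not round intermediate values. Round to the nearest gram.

169 g/day

Convert to metric: weight = 146 ÷ 2.2 = 66.3636 kg; height = 63 × 2.54 = 160.02 cm.
Mifflin-St Jeor (female): BMR = 10(66.3636) + 6.25(160.02) − 5(51) − 161 = 663.6364 + 1000.125 − 255 − 161 = 1247.7614 kcal/day.
TEE = 1247.7614 × 1.55 = 1934.0301 kcal/day.
Carbohydrate energy = 35% × 1934.0301 = 676.9105 kcal.
Carbohydrate = 676.9105 ÷ 4 kcal/g = 169.2276 g.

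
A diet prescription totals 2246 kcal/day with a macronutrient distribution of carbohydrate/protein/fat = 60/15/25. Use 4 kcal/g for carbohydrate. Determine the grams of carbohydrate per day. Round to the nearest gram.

Carbohydrate energy = 60% × 2246 = 1347.6 kcal.
At 4 kcal/g: 1347.6 ÷ 4 = 336.9 g.

337 g/day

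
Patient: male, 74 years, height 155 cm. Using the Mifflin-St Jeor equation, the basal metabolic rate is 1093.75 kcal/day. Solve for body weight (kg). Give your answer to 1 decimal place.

1093.75 = 10·W + 6.25(155) − 5(74) + 5
10·W = 1093.75 − 603.75 = 490, so W = 49 kg.

49.0 kg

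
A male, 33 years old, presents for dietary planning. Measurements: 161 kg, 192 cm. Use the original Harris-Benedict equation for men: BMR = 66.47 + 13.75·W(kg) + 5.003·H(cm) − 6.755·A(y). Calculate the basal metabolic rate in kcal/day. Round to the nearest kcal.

3018 kcal/day

Harris-Benedict: BMR = 66.47 + 13.75(161) + 5.003(192) − 6.755(33) = 3017.881 kcal/day.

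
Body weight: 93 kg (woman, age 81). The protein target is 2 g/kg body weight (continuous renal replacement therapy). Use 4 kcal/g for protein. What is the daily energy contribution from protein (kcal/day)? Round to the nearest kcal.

Protein = 2 g/kg × 93 kg = 186 g/day.
Protein energy = 186 g × 4 kcal/g = 744 kcal/day.

744 kcal/day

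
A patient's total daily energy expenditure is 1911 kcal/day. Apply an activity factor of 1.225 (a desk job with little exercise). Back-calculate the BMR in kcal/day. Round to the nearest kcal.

BMR = TEE ÷ activity factor = 1911 ÷ 1.225 = 1560 kcal/day.

1560 kcal/day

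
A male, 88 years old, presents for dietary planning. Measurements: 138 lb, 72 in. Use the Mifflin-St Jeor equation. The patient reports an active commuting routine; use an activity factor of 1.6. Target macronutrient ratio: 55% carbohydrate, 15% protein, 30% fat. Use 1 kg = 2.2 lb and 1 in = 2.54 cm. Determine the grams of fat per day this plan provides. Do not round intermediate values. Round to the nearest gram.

71 g/day

Convert to metric: weight = 138 ÷ 2.2 = 62.7273 kg; height = 72 × 2.54 = 182.88 cm.
Mifflin-St Jeor (male): BMR = 10(62.7273) + 6.25(182.88) − 5(88) + 5 = 627.2727 + 1143 − 440 + 5 = 1335.2727 kcal/day.
TEE = 1335.2727 × 1.6 = 2136.4364 kcal/day.
Fat energy = 30% × 2136.4364 = 640.9309 kcal.
Fat = 640.9309 ÷ 9 kcal/g = 71.2145 g.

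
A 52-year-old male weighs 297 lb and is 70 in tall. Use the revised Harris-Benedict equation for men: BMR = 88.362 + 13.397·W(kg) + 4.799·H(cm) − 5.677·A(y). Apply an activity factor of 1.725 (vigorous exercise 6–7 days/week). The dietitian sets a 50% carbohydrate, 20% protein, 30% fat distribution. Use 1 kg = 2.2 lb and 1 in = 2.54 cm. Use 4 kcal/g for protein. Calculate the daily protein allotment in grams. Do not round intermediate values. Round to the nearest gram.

Convert to metric: weight = 297 ÷ 2.2 = 135 kg; height = 70 × 2.54 = 177.8 cm.
Harris-Benedict: BMR = 88.362 + 13.397(135) + 4.799(177.8) − 5.677(52) = 2455.0152 kcal/day.
TEE = 2455.0152 × 1.725 = 4234.9012 kcal/day.
Protein energy = 20% × 4234.9012 = 846.9802 kcal.
Protein = 846.9802 ÷ 4 kcal/g = 211.7451 g.

212 g/day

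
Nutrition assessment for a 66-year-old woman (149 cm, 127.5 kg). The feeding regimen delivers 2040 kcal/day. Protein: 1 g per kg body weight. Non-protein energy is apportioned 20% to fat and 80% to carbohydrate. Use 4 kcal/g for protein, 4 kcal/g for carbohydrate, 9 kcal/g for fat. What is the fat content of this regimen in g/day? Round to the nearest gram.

Protein = 1 × 127.5 = 127.5 g → 127.5 × 4 = 510 kcal.
Non-protein calories = 2040 − 510 = 1530 kcal.
Fat: 20% × 1530 = 306 kcal; carbohydrate: 1224 kcal.
Fat: 306 kcal ÷ 9 kcal/g = 34 g.

34 g/day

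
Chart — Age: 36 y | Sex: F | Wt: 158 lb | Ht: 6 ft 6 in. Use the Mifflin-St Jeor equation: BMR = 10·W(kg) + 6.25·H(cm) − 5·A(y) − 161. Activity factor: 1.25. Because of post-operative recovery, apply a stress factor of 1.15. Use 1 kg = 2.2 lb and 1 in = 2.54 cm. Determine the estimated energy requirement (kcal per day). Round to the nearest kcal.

2322 kcal per day

Convert to metric: weight = 158 ÷ 2.2 = 71.8182 kg; height = (6×12 + 6) × 2.54 = 78 × 2.54 = 198.12 cm.
Mifflin-St Jeor (female): BMR = 10(71.8182) + 6.25(198.12) − 5(36) − 161 = 718.1818 + 1238.25 − 180 − 161 = 1615.4318 kcal/day.
TEE = BMR × activity factor = 1615.4318 × 1.25 = 2019.2898 kcal/day.
Apply stress factor: 2019.2898 × 1.15 = 2322.1832 kcal/day.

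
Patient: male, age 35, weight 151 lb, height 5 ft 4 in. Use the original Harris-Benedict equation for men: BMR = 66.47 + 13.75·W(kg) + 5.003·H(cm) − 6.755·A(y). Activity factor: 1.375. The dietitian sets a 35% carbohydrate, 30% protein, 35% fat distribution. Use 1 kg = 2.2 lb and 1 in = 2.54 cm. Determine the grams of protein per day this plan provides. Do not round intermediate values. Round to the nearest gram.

Convert to metric: weight = 151 ÷ 2.2 = 68.6364 kg; height = (5×12 + 4) × 2.54 = 64 × 2.54 = 162.56 cm.
Harris-Benedict: BMR = 66.47 + 13.75(68.6364) + 5.003(162.56) − 6.755(35) = 1587.0827 kcal/day.
TEE = 1587.0827 × 1.375 = 2182.2387 kcal/day.
Protein energy = 30% × 2182.2387 = 654.6716 kcal.
Protein = 654.6716 ÷ 4 kcal/g = 163.6679 g.

164 g/day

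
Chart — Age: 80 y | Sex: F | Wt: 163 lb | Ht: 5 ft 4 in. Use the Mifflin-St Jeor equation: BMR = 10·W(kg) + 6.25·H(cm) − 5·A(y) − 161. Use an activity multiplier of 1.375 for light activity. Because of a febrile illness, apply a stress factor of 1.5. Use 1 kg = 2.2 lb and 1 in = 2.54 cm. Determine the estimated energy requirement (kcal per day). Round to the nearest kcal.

Convert to metric: weight = 163 ÷ 2.2 = 74.0909 kg; height = (5×12 + 4) × 2.54 = 64 × 2.54 = 162.56 cm.
Mifflin-St Jeor (female): BMR = 10(74.0909) + 6.25(162.56) − 5(80) − 161 = 740.9091 + 1016 − 400 − 161 = 1195.9091 kcal/day.
TEE = BMR × activity factor = 1195.9091 × 1.375 = 1644.375 kcal/day.
Apply stress factor: 1644.375 × 1.5 = 2466.5625 kcal/day.

2467 kcal per day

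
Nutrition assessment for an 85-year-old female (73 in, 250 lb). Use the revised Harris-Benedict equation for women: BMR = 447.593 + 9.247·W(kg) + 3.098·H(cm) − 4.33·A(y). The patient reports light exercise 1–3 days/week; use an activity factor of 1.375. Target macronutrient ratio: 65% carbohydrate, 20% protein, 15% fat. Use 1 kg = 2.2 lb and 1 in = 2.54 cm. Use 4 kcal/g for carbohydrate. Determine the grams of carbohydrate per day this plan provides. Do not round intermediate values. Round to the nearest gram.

Convert to metric: weight = 250 ÷ 2.2 = 113.6364 kg; height = 73 × 2.54 = 185.42 cm.
Harris-Benedict: BMR = 447.593 + 9.247(113.6364) + 3.098(185.42) − 4.33(85) = 1704.7696 kcal/day.
TEE = 1704.7696 × 1.375 = 2344.0582 kcal/day.
Carbohydrate energy = 65% × 2344.0582 = 1523.6378 kcal.
Carbohydrate = 1523.6378 ÷ 4 kcal/g = 380.9095 g.

381 g/day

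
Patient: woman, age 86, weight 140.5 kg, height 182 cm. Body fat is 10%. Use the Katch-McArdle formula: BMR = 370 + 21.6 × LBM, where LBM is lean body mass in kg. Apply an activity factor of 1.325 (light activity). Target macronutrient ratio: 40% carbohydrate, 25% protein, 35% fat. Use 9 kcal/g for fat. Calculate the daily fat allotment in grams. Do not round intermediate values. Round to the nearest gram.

LBM = 140.5 × (1 − 0.1) = 126.45 kg. Katch-McArdle: BMR = 370 + 21.6 × 126.45 = 3101.32 kcal/day.
TEE = 3101.32 × 1.325 = 4109.249 kcal/day.
Fat energy = 35% × 4109.249 = 1438.2372 kcal.
Fat = 1438.2372 ÷ 9 kcal/g = 159.8041 g.

160 g/day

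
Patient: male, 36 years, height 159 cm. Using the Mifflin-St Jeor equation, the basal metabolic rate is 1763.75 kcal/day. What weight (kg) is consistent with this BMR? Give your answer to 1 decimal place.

94.5 kg

1763.75 = 10·W + 6.25(159) − 5(36) + 5
10·W = 1763.75 − 818.75 = 945, so W = 94.5 kg.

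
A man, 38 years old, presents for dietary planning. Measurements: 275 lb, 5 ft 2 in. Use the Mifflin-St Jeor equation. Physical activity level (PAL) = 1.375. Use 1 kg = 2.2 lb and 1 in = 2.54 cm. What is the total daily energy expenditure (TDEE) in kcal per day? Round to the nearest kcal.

Convert to metric: weight = 275 ÷ 2.2 = 125 kg; height = (5×12 + 2) × 2.54 = 62 × 2.54 = 157.48 cm.
Mifflin-St Jeor (male): BMR = 10(125) + 6.25(157.48) − 5(38) + 5 = 1250 + 984.25 − 190 + 5 = 2049.25 kcal/day.
TEE = BMR × activity factor = 2049.25 × 1.375 = 2817.7188 kcal/day.

2818 kcal per day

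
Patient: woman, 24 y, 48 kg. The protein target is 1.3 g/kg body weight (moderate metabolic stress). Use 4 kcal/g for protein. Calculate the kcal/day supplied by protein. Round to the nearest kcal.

Protein = 1.3 g/kg × 48 kg = 62.4 g/day.
Protein energy = 62.4 g × 4 kcal/g = 249.6 kcal/day.

250 kcal/day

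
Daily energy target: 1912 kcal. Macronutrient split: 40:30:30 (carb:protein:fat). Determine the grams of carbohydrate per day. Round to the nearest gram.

Carbohydrate energy = 40% × 1912 = 764.8 kcal.
At 4 kcal/g: 764.8 ÷ 4 = 191.2 g.

191 g/day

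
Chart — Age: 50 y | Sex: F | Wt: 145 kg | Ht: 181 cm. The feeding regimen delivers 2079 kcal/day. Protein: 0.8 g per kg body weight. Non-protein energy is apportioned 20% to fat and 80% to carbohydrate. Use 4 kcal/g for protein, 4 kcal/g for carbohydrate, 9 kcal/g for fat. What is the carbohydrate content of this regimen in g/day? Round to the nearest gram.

323 g/day

Protein = 0.8 × 145 = 116 g → 116 × 4 = 464 kcal.
Non-protein calories = 2079 − 464 = 1615 kcal.
Fat: 20% × 1615 = 323 kcal; carbohydrate: 1292 kcal.
Carbohydrate: 1292 kcal ÷ 4 kcal/g = 323 g.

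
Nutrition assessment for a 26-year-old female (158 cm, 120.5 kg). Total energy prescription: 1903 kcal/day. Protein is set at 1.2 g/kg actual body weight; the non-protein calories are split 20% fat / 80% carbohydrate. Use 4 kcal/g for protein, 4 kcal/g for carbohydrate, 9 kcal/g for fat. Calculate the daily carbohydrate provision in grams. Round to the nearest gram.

Protein = 1.2 × 120.5 = 144.6 g → 144.6 × 4 = 578.4 kcal.
Non-protein calories = 1903 − 578.4 = 1324.6 kcal.
Fat: 20% × 1324.6 = 264.92 kcal; carbohydrate: 1059.68 kcal.
Carbohydrate: 1059.68 kcal ÷ 4 kcal/g = 264.92 g.

265 g/day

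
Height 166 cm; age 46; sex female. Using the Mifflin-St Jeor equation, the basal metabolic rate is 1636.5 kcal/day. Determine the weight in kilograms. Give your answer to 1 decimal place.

99.0 kg

1636.5 = 10·W + 6.25(166) − 5(46) − 161
10·W = 1636.5 − 646.5 = 990, so W = 99 kg.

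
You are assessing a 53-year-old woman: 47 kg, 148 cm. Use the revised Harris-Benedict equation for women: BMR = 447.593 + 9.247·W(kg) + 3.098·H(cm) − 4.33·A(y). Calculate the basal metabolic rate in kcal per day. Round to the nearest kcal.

1111 kcal per day

Harris-Benedict: BMR = 447.593 + 9.247(47) + 3.098(148) − 4.33(53) = 1111.216 kcal/day.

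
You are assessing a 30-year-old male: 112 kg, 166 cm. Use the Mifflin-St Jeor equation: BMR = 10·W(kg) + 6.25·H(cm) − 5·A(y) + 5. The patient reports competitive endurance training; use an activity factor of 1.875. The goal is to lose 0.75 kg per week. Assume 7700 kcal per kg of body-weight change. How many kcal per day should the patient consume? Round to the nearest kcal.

2948 kcal per day

Mifflin-St Jeor (male): BMR = 10(112) + 6.25(166) − 5(30) + 5 = 1120 + 1037.5 − 150 + 5 = 2012.5 kcal/day.
TEE = 2012.5 × 1.875 = 3773.4375 kcal/day.
Required daily deficit = 0.75 × 7700 ÷ 7 = 825 kcal/day.
Target intake = 3773.4375 − 825 = 2948.4375 kcal/day.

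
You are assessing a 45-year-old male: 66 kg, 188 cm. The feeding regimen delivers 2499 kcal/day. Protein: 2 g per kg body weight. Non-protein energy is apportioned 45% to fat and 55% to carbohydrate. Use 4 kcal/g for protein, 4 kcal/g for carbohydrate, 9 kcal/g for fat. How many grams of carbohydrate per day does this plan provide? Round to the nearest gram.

Protein = 2 × 66 = 132 g → 132 × 4 = 528 kcal.
Non-protein calories = 2499 − 528 = 1971 kcal.
Fat: 45% × 1971 = 886.95 kcal; carbohydrate: 1084.05 kcal.
Carbohydrate: 1084.05 kcal ÷ 4 kcal/g = 271.0125 g.

271 g/day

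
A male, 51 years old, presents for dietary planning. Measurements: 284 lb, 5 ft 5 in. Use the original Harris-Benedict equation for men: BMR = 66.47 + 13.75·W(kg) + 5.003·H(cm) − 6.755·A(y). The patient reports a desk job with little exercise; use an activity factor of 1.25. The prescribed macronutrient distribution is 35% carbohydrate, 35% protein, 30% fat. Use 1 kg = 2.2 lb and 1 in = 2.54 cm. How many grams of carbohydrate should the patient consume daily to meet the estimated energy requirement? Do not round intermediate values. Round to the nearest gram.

254 g/day

Convert to metric: weight = 284 ÷ 2.2 = 129.0909 kg; height = (5×12 + 5) × 2.54 = 65 × 2.54 = 165.1 cm.
Harris-Benedict: BMR = 66.47 + 13.75(129.0909) + 5.003(165.1) − 6.755(51) = 2322.9603 kcal/day.
TEE = 2322.9603 × 1.25 = 2903.7004 kcal/day.
Carbohydrate energy = 35% × 2903.7004 = 1016.2951 kcal.
Carbohydrate = 1016.2951 ÷ 4 kcal/g = 254.0738 g.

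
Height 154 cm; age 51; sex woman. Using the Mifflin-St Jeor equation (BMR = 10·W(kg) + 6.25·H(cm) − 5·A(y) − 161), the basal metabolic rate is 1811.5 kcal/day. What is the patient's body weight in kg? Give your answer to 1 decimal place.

126.5 kg

1811.5 = 10·W + 6.25(154) − 5(51) − 161
10·W = 1811.5 − 546.5 = 1265, so W = 126.5 kg.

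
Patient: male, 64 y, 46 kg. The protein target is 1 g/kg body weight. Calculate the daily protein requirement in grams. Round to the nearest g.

Protein = 1 g/kg × 46 kg = 46 g/day.

46 g/day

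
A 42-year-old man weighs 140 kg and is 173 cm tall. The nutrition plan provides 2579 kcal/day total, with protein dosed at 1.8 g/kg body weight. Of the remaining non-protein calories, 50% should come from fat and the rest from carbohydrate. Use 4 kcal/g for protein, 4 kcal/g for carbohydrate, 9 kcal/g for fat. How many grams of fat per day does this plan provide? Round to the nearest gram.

Protein = 1.8 × 140 = 252 g → 252 × 4 = 1008 kcal.
Non-protein calories = 2579 − 1008 = 1571 kcal.
Fat: 50% × 1571 = 785.5 kcal; carbohydrate: 785.5 kcal.
Fat: 785.5 kcal ÷ 9 kcal/g = 87.2778 g.

87 g/day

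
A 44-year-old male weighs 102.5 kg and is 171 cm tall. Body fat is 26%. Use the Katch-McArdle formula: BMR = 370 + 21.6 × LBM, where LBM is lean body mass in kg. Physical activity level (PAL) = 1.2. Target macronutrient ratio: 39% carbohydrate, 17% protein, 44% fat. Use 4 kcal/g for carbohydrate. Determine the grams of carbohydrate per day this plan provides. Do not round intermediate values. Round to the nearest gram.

235 g/day

LBM = 102.5 × (1 − 0.26) = 75.85 kg. Katch-McArdle: BMR = 370 + 21.6 × 75.85 = 2008.36 kcal/day.
TEE = 2008.36 × 1.2 = 2410.032 kcal/day.
Carbohydrate energy = 39% × 2410.032 = 939.9125 kcal.
Carbohydrate = 939.9125 ÷ 4 kcal/g = 234.9781 g.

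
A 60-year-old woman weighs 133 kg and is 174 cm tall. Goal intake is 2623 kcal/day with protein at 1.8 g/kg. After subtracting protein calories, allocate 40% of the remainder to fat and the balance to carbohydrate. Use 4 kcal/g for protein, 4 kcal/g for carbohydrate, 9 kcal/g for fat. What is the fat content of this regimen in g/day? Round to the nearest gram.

74 g/day

Protein = 1.8 × 133 = 239.4 g → 239.4 × 4 = 957.6 kcal.
Non-protein calories = 2623 − 957.6 = 1665.4 kcal.
Fat: 40% × 1665.4 = 666.16 kcal; carbohydrate: 999.24 kcal.
Fat: 666.16 kcal ÷ 9 kcal/g = 74.0178 g.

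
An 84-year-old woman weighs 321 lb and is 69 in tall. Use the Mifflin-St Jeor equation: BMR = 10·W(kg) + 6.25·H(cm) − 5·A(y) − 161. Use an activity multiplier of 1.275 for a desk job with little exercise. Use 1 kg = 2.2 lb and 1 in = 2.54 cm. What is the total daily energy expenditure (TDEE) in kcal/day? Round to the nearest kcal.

2516 kcal/day

Convert to metric: weight = 321 ÷ 2.2 = 145.9091 kg; height = 69 × 2.54 = 175.26 cm.
Mifflin-St Jeor (female): BMR = 10(145.9091) + 6.25(175.26) − 5(84) − 161 = 1459.0909 + 1095.375 − 420 − 161 = 1973.4659 kcal/day.
TEE = BMR × activity factor = 1973.4659 × 1.275 = 2516.169 kcal/day.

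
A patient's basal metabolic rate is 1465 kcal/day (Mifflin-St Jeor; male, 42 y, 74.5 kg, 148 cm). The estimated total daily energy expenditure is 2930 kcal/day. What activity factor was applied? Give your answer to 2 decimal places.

2.00

Activity factor = TEE ÷ BMR = 2930 ÷ 1465 = 2.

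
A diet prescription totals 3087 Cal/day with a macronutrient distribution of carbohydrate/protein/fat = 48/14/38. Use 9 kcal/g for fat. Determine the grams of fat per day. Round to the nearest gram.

130 g/day

Fat energy = 38% × 3087 = 1173.06 kcal.
At 9 kcal/g: 1173.06 ÷ 9 = 130.34 g.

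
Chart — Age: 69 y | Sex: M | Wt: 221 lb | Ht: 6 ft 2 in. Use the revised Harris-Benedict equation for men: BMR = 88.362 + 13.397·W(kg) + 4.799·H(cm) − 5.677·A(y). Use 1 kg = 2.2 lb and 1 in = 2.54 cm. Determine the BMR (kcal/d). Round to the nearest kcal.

1944 kcal/d

Convert to metric: weight = 221 ÷ 2.2 = 100.4545 kg; height = (6×12 + 2) × 2.54 = 74 × 2.54 = 187.96 cm.
Harris-Benedict: BMR = 88.362 + 13.397(100.4545) + 4.799(187.96) − 5.677(69) = 1944.4586 kcal/day.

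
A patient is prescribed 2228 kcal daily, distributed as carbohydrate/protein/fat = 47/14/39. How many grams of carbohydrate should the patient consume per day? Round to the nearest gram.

262 g/day

Carbohydrate energy = 47% × 2228 = 1047.16 kcal.
At 4 kcal/g: 1047.16 ÷ 4 = 261.79 g.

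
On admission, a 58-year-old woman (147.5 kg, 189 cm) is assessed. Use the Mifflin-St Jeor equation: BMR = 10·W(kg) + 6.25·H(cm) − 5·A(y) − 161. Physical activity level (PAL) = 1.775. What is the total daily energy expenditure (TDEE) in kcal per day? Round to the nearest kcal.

Mifflin-St Jeor (female): BMR = 10(147.5) + 6.25(189) − 5(58) − 161 = 1475 + 1181.25 − 290 − 161 = 2205.25 kcal/day.
TEE = BMR × activity factor = 2205.25 × 1.775 = 3914.3188 kcal/day.

3914 kcal per day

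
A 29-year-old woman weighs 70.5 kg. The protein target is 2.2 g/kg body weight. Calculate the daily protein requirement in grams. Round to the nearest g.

155 g/day

Protein = 2.2 g/kg × 70.5 kg = 155.1 g/day.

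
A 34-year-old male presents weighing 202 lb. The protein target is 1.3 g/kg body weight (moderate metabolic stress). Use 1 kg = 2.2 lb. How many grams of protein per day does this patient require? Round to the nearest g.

119 g/day

Weight in kg = 202 ÷ 2.2 = 91.8182 kg.
Protein = 1.3 g/kg × 91.8182 kg = 119.3636 g/day.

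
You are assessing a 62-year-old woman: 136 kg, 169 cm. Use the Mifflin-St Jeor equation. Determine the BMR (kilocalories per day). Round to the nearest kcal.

1945 kilocalories per day

Mifflin-St Jeor (female): BMR = 10(136) + 6.25(169) − 5(62) − 161 = 1360 + 1056.25 − 310 − 161 = 1945.25 kcal/day.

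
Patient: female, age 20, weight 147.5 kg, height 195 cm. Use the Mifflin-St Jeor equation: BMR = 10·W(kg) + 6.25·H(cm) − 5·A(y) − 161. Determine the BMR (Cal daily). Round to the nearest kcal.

2433 Cal daily

Mifflin-St Jeor (female): BMR = 10(147.5) + 6.25(195) − 5(20) − 161 = 1475 + 1218.75 − 100 − 161 = 2432.75 kcal/day.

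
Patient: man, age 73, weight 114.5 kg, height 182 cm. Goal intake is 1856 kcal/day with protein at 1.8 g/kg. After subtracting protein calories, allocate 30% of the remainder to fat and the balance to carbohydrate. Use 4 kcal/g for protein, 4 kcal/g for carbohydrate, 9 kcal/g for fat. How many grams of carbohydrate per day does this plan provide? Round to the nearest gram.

181 g/day

Protein = 1.8 × 114.5 = 206.1 g → 206.1 × 4 = 824.4 kcal.
Non-protein calories = 1856 − 824.4 = 1031.6 kcal.
Fat: 30% × 1031.6 = 309.48 kcal; carbohydrate: 722.12 kcal.
Carbohydrate: 722.12 kcal ÷ 4 kcal/g = 180.53 g.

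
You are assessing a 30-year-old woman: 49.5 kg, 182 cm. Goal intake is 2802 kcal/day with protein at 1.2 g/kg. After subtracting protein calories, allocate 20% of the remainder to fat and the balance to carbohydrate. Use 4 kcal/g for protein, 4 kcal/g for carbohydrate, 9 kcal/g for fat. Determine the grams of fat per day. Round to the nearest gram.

Protein = 1.2 × 49.5 = 59.4 g → 59.4 × 4 = 237.6 kcal.
Non-protein calories = 2802 − 237.6 = 2564.4 kcal.
Fat: 20% × 2564.4 = 512.88 kcal; carbohydrate: 2051.52 kcal.
Fat: 512.88 kcal ÷ 9 kcal/g = 56.9867 g.

57 g/day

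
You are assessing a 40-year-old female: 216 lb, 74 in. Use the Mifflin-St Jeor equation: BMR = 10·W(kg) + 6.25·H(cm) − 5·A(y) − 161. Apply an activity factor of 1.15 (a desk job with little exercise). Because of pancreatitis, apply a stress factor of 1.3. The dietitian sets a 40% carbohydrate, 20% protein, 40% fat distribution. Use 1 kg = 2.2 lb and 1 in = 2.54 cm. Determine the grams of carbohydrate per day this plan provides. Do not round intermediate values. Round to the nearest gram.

Convert to metric: weight = 216 ÷ 2.2 = 98.1818 kg; height = 74 × 2.54 = 187.96 cm.
Mifflin-St Jeor (female): BMR = 10(98.1818) + 6.25(187.96) − 5(40) − 161 = 981.8182 + 1174.75 − 200 − 161 = 1795.5682 kcal/day.
TEE = 1795.5682 × 1.15 = 2064.9034 kcal/day.
With stress factor 1.3: 2064.9034 × 1.3 = 2684.3744 kcal/day.
Carbohydrate energy = 40% × 2684.3744 = 1073.7498 kcal.
Carbohydrate = 1073.7498 ÷ 4 kcal/g = 268.4374 g.

268 g/day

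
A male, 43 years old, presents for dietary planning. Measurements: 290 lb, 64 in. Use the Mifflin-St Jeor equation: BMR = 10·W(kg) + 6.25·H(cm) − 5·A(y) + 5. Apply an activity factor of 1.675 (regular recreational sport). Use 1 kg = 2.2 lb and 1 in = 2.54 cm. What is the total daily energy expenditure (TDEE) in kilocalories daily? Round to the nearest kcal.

3558 kilocalories daily

Convert to metric: weight = 290 ÷ 2.2 = 131.8182 kg; height = 64 × 2.54 = 162.56 cm.
Mifflin-St Jeor (male): BMR = 10(131.8182) + 6.25(162.56) − 5(43) + 5 = 1318.1818 + 1016 − 215 + 5 = 2124.1818 kcal/day.
TEE = BMR × activity factor = 2124.1818 × 1.675 = 3558.0045 kcal/day.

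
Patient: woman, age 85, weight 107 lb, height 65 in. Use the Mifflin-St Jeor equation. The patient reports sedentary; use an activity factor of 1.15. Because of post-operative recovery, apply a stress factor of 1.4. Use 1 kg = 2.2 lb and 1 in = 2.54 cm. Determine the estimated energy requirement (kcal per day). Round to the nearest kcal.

1501 kcal per day

Convert to metric: weight = 107 ÷ 2.2 = 48.6364 kg; height = 65 × 2.54 = 165.1 cm.
Mifflin-St Jeor (female): BMR = 10(48.6364) + 6.25(165.1) − 5(85) − 161 = 486.3636 + 1031.875 − 425 − 161 = 932.2386 kcal/day.
TEE = BMR × activity factor = 932.2386 × 1.15 = 1072.0744 kcal/day.
Apply stress factor: 1072.0744 × 1.4 = 1500.9042 kcal/day.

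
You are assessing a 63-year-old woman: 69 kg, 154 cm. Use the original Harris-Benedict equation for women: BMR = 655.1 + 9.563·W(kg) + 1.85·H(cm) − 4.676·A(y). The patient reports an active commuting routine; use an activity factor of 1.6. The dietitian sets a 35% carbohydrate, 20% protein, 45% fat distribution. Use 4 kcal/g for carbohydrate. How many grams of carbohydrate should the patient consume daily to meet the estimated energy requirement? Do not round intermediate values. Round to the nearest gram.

Harris-Benedict: BMR = 655.1 + 9.563(69) + 1.85(154) − 4.676(63) = 1305.259 kcal/day.
TEE = 1305.259 × 1.6 = 2088.4144 kcal/day.
Carbohydrate energy = 35% × 2088.4144 = 730.945 kcal.
Carbohydrate = 730.945 ÷ 4 kcal/g = 182.7363 g.

183 g/day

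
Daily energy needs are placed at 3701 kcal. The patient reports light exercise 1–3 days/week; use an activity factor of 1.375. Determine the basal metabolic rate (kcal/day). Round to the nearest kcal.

BMR = TEE ÷ activity factor = 3701 ÷ 1.375 = 2691.6364 kcal/day.

2692 kcal/day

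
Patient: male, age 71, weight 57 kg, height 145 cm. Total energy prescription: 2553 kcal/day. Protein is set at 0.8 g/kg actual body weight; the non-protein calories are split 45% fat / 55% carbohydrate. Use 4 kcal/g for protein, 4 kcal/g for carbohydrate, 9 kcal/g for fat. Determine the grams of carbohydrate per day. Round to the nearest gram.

Protein = 0.8 × 57 = 45.6 g → 45.6 × 4 = 182.4 kcal.
Non-protein calories = 2553 − 182.4 = 2370.6 kcal.
Fat: 45% × 2370.6 = 1066.77 kcal; carbohydrate: 1303.83 kcal.
Carbohydrate: 1303.83 kcal ÷ 4 kcal/g = 325.9575 g.

326 g/day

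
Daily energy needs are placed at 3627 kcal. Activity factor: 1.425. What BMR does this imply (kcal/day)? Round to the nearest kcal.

BMR = TEE ÷ activity factor = 3627 ÷ 1.425 = 2545.2632 kcal/day.

2545 kcal/day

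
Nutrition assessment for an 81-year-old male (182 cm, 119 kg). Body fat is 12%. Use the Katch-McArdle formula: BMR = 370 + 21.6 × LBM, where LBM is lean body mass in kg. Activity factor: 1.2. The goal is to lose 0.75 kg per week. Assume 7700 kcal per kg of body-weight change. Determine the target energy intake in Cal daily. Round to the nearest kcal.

2333 Cal daily

LBM = 119 × (1 − 0.12) = 104.72 kg. Katch-McArdle: BMR = 370 + 21.6 × 104.72 = 2631.952 kcal/day.
TEE = 2631.952 × 1.2 = 3158.3424 kcal/day.
Required daily deficit = 0.75 × 7700 ÷ 7 = 825 kcal/day.
Target intake = 3158.3424 − 825 = 2333.3424 kcal/day.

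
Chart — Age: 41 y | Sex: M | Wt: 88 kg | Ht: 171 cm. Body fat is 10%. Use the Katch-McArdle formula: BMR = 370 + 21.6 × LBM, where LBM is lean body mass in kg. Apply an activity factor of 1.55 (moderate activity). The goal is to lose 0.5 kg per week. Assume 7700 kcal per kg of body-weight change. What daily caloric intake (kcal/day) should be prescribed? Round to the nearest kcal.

2675 kcal/day

LBM = 88 × (1 − 0.1) = 79.2 kg. Katch-McArdle: BMR = 370 + 21.6 × 79.2 = 2080.72 kcal/day.
TEE = 2080.72 × 1.55 = 3225.116 kcal/day.
Required daily deficit = 0.5 × 7700 ÷ 7 = 550 kcal/day.
Target intake = 3225.116 − 550 = 2675.116 kcal/day.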